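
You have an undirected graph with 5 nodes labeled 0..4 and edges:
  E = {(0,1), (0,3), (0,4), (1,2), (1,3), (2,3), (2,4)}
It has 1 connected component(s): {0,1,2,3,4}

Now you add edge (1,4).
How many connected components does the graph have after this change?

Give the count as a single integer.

Initial component count: 1
Add (1,4): endpoints already in same component. Count unchanged: 1.
New component count: 1

Answer: 1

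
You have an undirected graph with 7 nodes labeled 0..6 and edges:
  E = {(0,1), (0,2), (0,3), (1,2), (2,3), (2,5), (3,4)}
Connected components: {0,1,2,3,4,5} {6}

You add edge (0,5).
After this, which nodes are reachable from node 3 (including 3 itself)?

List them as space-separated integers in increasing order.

Answer: 0 1 2 3 4 5

Derivation:
Before: nodes reachable from 3: {0,1,2,3,4,5}
Adding (0,5): both endpoints already in same component. Reachability from 3 unchanged.
After: nodes reachable from 3: {0,1,2,3,4,5}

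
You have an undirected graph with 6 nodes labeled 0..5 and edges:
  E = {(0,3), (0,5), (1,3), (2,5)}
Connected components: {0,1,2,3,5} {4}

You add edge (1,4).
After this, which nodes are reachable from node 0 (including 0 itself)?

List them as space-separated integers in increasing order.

Before: nodes reachable from 0: {0,1,2,3,5}
Adding (1,4): merges 0's component with another. Reachability grows.
After: nodes reachable from 0: {0,1,2,3,4,5}

Answer: 0 1 2 3 4 5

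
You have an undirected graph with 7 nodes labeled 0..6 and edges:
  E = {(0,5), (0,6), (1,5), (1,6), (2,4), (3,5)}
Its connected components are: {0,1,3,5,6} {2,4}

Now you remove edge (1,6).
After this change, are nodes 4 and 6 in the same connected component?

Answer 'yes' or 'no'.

Answer: no

Derivation:
Initial components: {0,1,3,5,6} {2,4}
Removing edge (1,6): not a bridge — component count unchanged at 2.
New components: {0,1,3,5,6} {2,4}
Are 4 and 6 in the same component? no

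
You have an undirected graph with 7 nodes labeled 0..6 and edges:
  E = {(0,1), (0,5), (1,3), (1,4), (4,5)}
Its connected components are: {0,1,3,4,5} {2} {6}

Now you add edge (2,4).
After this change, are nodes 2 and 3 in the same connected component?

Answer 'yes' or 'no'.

Initial components: {0,1,3,4,5} {2} {6}
Adding edge (2,4): merges {2} and {0,1,3,4,5}.
New components: {0,1,2,3,4,5} {6}
Are 2 and 3 in the same component? yes

Answer: yes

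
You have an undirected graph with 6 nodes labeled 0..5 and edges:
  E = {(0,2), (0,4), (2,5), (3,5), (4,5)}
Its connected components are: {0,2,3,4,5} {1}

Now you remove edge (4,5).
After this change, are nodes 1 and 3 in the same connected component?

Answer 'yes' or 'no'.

Initial components: {0,2,3,4,5} {1}
Removing edge (4,5): not a bridge — component count unchanged at 2.
New components: {0,2,3,4,5} {1}
Are 1 and 3 in the same component? no

Answer: no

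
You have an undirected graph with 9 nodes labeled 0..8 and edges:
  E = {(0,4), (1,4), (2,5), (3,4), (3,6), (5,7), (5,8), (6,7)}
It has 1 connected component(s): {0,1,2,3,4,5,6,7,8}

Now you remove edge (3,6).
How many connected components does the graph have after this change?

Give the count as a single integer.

Answer: 2

Derivation:
Initial component count: 1
Remove (3,6): it was a bridge. Count increases: 1 -> 2.
  After removal, components: {0,1,3,4} {2,5,6,7,8}
New component count: 2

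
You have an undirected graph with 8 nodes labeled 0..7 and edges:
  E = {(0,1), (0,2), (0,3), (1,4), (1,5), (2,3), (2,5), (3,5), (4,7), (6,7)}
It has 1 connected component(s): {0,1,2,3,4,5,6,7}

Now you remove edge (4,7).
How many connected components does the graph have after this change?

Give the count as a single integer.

Answer: 2

Derivation:
Initial component count: 1
Remove (4,7): it was a bridge. Count increases: 1 -> 2.
  After removal, components: {0,1,2,3,4,5} {6,7}
New component count: 2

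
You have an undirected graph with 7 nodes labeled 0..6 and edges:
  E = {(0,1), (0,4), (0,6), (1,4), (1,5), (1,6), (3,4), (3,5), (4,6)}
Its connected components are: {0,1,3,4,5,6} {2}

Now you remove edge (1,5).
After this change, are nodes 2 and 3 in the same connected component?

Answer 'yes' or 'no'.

Initial components: {0,1,3,4,5,6} {2}
Removing edge (1,5): not a bridge — component count unchanged at 2.
New components: {0,1,3,4,5,6} {2}
Are 2 and 3 in the same component? no

Answer: no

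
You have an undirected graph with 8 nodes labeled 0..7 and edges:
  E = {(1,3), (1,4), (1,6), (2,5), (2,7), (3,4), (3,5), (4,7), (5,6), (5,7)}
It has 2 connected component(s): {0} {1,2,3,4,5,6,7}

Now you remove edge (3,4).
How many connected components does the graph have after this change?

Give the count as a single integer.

Initial component count: 2
Remove (3,4): not a bridge. Count unchanged: 2.
  After removal, components: {0} {1,2,3,4,5,6,7}
New component count: 2

Answer: 2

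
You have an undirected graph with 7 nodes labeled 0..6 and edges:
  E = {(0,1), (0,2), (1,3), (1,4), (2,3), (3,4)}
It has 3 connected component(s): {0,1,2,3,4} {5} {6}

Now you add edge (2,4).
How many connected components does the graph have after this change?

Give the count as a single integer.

Answer: 3

Derivation:
Initial component count: 3
Add (2,4): endpoints already in same component. Count unchanged: 3.
New component count: 3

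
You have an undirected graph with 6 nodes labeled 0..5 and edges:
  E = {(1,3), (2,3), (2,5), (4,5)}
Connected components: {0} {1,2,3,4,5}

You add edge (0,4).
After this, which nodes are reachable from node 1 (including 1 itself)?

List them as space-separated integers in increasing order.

Answer: 0 1 2 3 4 5

Derivation:
Before: nodes reachable from 1: {1,2,3,4,5}
Adding (0,4): merges 1's component with another. Reachability grows.
After: nodes reachable from 1: {0,1,2,3,4,5}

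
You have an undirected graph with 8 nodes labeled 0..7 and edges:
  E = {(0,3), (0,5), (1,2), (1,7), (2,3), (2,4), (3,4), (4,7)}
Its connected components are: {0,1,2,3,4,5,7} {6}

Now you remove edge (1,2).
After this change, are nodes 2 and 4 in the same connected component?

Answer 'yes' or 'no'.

Initial components: {0,1,2,3,4,5,7} {6}
Removing edge (1,2): not a bridge — component count unchanged at 2.
New components: {0,1,2,3,4,5,7} {6}
Are 2 and 4 in the same component? yes

Answer: yes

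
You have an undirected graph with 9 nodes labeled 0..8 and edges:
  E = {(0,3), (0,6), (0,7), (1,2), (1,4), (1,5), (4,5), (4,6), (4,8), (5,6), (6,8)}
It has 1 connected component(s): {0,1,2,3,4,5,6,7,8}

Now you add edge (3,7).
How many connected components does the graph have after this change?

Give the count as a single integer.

Answer: 1

Derivation:
Initial component count: 1
Add (3,7): endpoints already in same component. Count unchanged: 1.
New component count: 1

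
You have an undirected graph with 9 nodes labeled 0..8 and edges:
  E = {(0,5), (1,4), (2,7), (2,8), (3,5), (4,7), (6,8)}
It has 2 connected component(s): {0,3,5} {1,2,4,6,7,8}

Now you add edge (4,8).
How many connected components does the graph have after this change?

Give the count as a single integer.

Answer: 2

Derivation:
Initial component count: 2
Add (4,8): endpoints already in same component. Count unchanged: 2.
New component count: 2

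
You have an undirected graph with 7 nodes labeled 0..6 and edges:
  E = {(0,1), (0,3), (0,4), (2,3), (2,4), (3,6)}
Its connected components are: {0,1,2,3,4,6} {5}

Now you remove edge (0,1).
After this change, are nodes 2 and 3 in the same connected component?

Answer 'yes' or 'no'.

Initial components: {0,1,2,3,4,6} {5}
Removing edge (0,1): it was a bridge — component count 2 -> 3.
New components: {0,2,3,4,6} {1} {5}
Are 2 and 3 in the same component? yes

Answer: yes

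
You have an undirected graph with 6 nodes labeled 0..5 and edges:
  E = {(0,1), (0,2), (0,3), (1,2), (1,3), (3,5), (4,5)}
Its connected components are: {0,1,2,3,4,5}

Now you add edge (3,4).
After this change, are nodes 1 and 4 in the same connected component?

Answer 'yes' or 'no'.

Initial components: {0,1,2,3,4,5}
Adding edge (3,4): both already in same component {0,1,2,3,4,5}. No change.
New components: {0,1,2,3,4,5}
Are 1 and 4 in the same component? yes

Answer: yes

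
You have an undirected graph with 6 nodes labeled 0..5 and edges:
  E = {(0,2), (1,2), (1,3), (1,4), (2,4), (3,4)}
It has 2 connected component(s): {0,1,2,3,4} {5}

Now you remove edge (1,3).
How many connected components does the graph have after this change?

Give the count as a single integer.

Answer: 2

Derivation:
Initial component count: 2
Remove (1,3): not a bridge. Count unchanged: 2.
  After removal, components: {0,1,2,3,4} {5}
New component count: 2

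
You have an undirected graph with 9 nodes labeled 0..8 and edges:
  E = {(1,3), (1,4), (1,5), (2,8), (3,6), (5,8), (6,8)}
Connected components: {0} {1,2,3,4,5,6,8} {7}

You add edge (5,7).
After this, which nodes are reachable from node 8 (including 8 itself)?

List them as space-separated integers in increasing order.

Before: nodes reachable from 8: {1,2,3,4,5,6,8}
Adding (5,7): merges 8's component with another. Reachability grows.
After: nodes reachable from 8: {1,2,3,4,5,6,7,8}

Answer: 1 2 3 4 5 6 7 8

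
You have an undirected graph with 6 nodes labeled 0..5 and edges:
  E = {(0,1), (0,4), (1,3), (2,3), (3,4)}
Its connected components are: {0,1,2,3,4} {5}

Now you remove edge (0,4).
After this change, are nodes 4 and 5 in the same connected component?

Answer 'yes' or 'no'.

Initial components: {0,1,2,3,4} {5}
Removing edge (0,4): not a bridge — component count unchanged at 2.
New components: {0,1,2,3,4} {5}
Are 4 and 5 in the same component? no

Answer: no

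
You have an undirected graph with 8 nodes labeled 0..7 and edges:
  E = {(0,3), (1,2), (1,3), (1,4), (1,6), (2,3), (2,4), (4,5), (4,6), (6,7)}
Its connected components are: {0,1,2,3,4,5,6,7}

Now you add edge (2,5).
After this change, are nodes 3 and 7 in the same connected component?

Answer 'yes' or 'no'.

Answer: yes

Derivation:
Initial components: {0,1,2,3,4,5,6,7}
Adding edge (2,5): both already in same component {0,1,2,3,4,5,6,7}. No change.
New components: {0,1,2,3,4,5,6,7}
Are 3 and 7 in the same component? yes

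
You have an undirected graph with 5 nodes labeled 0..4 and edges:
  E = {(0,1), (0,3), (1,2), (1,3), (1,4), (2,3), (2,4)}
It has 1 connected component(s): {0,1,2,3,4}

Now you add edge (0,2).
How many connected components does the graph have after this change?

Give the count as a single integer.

Answer: 1

Derivation:
Initial component count: 1
Add (0,2): endpoints already in same component. Count unchanged: 1.
New component count: 1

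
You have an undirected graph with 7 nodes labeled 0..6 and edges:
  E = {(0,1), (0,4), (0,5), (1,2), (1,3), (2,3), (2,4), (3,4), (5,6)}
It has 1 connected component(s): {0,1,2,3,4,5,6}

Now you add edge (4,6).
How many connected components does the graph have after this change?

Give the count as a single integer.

Answer: 1

Derivation:
Initial component count: 1
Add (4,6): endpoints already in same component. Count unchanged: 1.
New component count: 1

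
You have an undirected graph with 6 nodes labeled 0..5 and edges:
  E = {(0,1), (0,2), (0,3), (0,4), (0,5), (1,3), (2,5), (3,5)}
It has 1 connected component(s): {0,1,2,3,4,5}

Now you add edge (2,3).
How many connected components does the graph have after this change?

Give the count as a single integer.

Initial component count: 1
Add (2,3): endpoints already in same component. Count unchanged: 1.
New component count: 1

Answer: 1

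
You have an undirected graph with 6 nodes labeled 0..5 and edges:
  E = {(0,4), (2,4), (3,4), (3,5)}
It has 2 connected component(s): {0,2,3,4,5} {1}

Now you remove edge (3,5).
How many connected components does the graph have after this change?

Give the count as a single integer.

Initial component count: 2
Remove (3,5): it was a bridge. Count increases: 2 -> 3.
  After removal, components: {0,2,3,4} {1} {5}
New component count: 3

Answer: 3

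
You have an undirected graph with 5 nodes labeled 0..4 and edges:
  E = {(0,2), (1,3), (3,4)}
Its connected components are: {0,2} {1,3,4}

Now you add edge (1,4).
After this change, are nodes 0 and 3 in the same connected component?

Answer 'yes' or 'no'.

Answer: no

Derivation:
Initial components: {0,2} {1,3,4}
Adding edge (1,4): both already in same component {1,3,4}. No change.
New components: {0,2} {1,3,4}
Are 0 and 3 in the same component? no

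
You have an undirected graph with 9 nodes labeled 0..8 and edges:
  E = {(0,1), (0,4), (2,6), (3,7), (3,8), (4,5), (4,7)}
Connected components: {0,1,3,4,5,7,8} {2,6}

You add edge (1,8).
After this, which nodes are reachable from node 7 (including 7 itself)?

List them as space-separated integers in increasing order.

Answer: 0 1 3 4 5 7 8

Derivation:
Before: nodes reachable from 7: {0,1,3,4,5,7,8}
Adding (1,8): both endpoints already in same component. Reachability from 7 unchanged.
After: nodes reachable from 7: {0,1,3,4,5,7,8}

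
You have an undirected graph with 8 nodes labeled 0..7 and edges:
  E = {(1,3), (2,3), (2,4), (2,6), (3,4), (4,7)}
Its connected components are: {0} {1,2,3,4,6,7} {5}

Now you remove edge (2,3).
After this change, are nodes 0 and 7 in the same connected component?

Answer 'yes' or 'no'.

Answer: no

Derivation:
Initial components: {0} {1,2,3,4,6,7} {5}
Removing edge (2,3): not a bridge — component count unchanged at 3.
New components: {0} {1,2,3,4,6,7} {5}
Are 0 and 7 in the same component? no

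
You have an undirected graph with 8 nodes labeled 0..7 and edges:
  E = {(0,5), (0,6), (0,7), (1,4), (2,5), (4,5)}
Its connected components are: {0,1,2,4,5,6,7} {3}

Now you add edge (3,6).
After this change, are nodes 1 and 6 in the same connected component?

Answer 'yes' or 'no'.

Initial components: {0,1,2,4,5,6,7} {3}
Adding edge (3,6): merges {3} and {0,1,2,4,5,6,7}.
New components: {0,1,2,3,4,5,6,7}
Are 1 and 6 in the same component? yes

Answer: yes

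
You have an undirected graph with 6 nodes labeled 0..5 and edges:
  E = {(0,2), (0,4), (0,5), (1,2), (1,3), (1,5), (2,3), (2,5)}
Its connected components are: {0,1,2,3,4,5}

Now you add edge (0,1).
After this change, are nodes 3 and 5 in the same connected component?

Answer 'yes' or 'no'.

Initial components: {0,1,2,3,4,5}
Adding edge (0,1): both already in same component {0,1,2,3,4,5}. No change.
New components: {0,1,2,3,4,5}
Are 3 and 5 in the same component? yes

Answer: yes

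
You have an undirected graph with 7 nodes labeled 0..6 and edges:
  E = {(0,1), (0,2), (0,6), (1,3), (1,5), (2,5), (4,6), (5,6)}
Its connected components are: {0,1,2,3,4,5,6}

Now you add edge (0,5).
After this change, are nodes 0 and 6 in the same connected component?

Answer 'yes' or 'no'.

Answer: yes

Derivation:
Initial components: {0,1,2,3,4,5,6}
Adding edge (0,5): both already in same component {0,1,2,3,4,5,6}. No change.
New components: {0,1,2,3,4,5,6}
Are 0 and 6 in the same component? yes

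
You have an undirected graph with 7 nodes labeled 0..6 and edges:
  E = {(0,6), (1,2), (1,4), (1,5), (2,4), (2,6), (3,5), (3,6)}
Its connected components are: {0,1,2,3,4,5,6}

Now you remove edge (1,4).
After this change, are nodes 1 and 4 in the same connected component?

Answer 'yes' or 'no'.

Initial components: {0,1,2,3,4,5,6}
Removing edge (1,4): not a bridge — component count unchanged at 1.
New components: {0,1,2,3,4,5,6}
Are 1 and 4 in the same component? yes

Answer: yes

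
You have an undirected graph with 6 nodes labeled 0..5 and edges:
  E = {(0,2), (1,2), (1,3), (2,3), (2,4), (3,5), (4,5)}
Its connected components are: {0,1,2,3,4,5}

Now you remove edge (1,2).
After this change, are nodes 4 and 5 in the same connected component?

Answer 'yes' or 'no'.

Initial components: {0,1,2,3,4,5}
Removing edge (1,2): not a bridge — component count unchanged at 1.
New components: {0,1,2,3,4,5}
Are 4 and 5 in the same component? yes

Answer: yes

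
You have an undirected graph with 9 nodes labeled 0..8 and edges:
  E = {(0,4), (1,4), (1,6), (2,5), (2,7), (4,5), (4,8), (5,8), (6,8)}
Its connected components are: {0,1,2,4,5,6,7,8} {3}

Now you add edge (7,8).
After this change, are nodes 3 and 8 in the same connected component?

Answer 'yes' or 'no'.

Answer: no

Derivation:
Initial components: {0,1,2,4,5,6,7,8} {3}
Adding edge (7,8): both already in same component {0,1,2,4,5,6,7,8}. No change.
New components: {0,1,2,4,5,6,7,8} {3}
Are 3 and 8 in the same component? no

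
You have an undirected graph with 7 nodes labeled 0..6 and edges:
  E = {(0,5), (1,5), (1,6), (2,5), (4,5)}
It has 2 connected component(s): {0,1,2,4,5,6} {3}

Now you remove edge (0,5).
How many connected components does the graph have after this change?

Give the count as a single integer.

Answer: 3

Derivation:
Initial component count: 2
Remove (0,5): it was a bridge. Count increases: 2 -> 3.
  After removal, components: {0} {1,2,4,5,6} {3}
New component count: 3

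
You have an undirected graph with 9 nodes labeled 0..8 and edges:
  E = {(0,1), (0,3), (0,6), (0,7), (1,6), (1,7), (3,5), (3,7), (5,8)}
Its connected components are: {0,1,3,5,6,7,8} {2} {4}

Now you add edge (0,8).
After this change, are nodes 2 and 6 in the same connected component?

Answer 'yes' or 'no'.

Answer: no

Derivation:
Initial components: {0,1,3,5,6,7,8} {2} {4}
Adding edge (0,8): both already in same component {0,1,3,5,6,7,8}. No change.
New components: {0,1,3,5,6,7,8} {2} {4}
Are 2 and 6 in the same component? no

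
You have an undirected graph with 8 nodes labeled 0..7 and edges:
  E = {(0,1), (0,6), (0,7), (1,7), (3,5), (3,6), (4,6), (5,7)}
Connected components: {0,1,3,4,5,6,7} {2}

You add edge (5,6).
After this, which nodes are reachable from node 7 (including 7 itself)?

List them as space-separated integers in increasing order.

Before: nodes reachable from 7: {0,1,3,4,5,6,7}
Adding (5,6): both endpoints already in same component. Reachability from 7 unchanged.
After: nodes reachable from 7: {0,1,3,4,5,6,7}

Answer: 0 1 3 4 5 6 7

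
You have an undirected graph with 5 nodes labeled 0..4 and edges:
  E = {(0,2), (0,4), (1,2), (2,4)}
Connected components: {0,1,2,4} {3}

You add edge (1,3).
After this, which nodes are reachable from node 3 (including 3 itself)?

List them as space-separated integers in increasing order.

Before: nodes reachable from 3: {3}
Adding (1,3): merges 3's component with another. Reachability grows.
After: nodes reachable from 3: {0,1,2,3,4}

Answer: 0 1 2 3 4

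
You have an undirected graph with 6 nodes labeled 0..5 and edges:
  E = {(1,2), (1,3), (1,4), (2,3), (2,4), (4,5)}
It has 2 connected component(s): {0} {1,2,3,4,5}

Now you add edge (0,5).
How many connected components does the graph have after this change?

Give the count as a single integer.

Initial component count: 2
Add (0,5): merges two components. Count decreases: 2 -> 1.
New component count: 1

Answer: 1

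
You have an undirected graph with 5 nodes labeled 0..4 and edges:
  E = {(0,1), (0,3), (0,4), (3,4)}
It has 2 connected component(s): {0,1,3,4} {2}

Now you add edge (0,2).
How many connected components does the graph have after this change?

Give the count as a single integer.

Initial component count: 2
Add (0,2): merges two components. Count decreases: 2 -> 1.
New component count: 1

Answer: 1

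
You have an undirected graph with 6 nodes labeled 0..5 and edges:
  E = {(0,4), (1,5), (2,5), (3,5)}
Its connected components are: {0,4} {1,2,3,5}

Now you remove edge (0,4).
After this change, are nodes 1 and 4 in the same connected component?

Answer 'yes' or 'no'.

Answer: no

Derivation:
Initial components: {0,4} {1,2,3,5}
Removing edge (0,4): it was a bridge — component count 2 -> 3.
New components: {0} {1,2,3,5} {4}
Are 1 and 4 in the same component? no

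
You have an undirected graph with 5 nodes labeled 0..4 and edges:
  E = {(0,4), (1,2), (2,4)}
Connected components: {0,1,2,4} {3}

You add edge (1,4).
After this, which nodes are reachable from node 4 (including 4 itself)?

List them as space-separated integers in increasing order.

Answer: 0 1 2 4

Derivation:
Before: nodes reachable from 4: {0,1,2,4}
Adding (1,4): both endpoints already in same component. Reachability from 4 unchanged.
After: nodes reachable from 4: {0,1,2,4}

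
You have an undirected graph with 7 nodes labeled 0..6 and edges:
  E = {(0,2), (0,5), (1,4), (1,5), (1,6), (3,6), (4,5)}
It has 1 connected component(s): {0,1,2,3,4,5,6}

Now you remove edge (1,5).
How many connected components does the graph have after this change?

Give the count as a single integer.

Answer: 1

Derivation:
Initial component count: 1
Remove (1,5): not a bridge. Count unchanged: 1.
  After removal, components: {0,1,2,3,4,5,6}
New component count: 1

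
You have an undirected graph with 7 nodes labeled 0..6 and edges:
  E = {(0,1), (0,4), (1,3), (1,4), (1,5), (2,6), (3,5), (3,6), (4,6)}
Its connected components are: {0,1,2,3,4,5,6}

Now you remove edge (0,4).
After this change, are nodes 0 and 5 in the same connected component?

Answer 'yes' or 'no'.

Initial components: {0,1,2,3,4,5,6}
Removing edge (0,4): not a bridge — component count unchanged at 1.
New components: {0,1,2,3,4,5,6}
Are 0 and 5 in the same component? yes

Answer: yes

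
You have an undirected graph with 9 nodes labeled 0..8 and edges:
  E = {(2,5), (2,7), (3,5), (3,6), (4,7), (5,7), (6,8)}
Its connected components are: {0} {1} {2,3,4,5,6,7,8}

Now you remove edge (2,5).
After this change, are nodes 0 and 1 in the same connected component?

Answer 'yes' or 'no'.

Initial components: {0} {1} {2,3,4,5,6,7,8}
Removing edge (2,5): not a bridge — component count unchanged at 3.
New components: {0} {1} {2,3,4,5,6,7,8}
Are 0 and 1 in the same component? no

Answer: no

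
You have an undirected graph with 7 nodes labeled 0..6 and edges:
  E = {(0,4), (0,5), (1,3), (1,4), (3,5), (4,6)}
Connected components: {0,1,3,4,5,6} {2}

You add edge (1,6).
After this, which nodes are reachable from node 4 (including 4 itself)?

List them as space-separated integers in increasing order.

Before: nodes reachable from 4: {0,1,3,4,5,6}
Adding (1,6): both endpoints already in same component. Reachability from 4 unchanged.
After: nodes reachable from 4: {0,1,3,4,5,6}

Answer: 0 1 3 4 5 6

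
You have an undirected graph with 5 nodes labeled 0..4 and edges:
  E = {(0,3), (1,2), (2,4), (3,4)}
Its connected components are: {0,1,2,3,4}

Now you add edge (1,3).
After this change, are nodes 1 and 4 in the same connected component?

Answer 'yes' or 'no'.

Answer: yes

Derivation:
Initial components: {0,1,2,3,4}
Adding edge (1,3): both already in same component {0,1,2,3,4}. No change.
New components: {0,1,2,3,4}
Are 1 and 4 in the same component? yes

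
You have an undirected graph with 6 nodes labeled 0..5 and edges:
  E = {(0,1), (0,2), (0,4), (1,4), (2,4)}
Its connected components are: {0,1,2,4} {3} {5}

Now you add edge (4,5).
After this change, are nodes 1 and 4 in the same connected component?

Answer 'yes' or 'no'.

Answer: yes

Derivation:
Initial components: {0,1,2,4} {3} {5}
Adding edge (4,5): merges {0,1,2,4} and {5}.
New components: {0,1,2,4,5} {3}
Are 1 and 4 in the same component? yes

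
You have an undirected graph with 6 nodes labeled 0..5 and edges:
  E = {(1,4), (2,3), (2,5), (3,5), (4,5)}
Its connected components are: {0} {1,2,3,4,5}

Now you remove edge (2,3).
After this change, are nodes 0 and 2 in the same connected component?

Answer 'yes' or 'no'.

Answer: no

Derivation:
Initial components: {0} {1,2,3,4,5}
Removing edge (2,3): not a bridge — component count unchanged at 2.
New components: {0} {1,2,3,4,5}
Are 0 and 2 in the same component? no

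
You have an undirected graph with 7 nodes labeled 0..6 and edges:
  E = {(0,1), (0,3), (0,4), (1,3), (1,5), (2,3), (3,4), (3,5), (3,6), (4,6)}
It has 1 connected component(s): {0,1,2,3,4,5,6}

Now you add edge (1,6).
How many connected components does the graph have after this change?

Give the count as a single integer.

Answer: 1

Derivation:
Initial component count: 1
Add (1,6): endpoints already in same component. Count unchanged: 1.
New component count: 1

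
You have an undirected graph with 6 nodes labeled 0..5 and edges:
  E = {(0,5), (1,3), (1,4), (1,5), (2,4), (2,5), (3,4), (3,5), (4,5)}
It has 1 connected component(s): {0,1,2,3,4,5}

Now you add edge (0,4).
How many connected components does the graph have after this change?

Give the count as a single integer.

Answer: 1

Derivation:
Initial component count: 1
Add (0,4): endpoints already in same component. Count unchanged: 1.
New component count: 1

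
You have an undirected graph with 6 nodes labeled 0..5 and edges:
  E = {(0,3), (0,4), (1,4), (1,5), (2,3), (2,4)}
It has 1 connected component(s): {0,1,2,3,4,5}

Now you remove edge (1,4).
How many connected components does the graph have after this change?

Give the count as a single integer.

Answer: 2

Derivation:
Initial component count: 1
Remove (1,4): it was a bridge. Count increases: 1 -> 2.
  After removal, components: {0,2,3,4} {1,5}
New component count: 2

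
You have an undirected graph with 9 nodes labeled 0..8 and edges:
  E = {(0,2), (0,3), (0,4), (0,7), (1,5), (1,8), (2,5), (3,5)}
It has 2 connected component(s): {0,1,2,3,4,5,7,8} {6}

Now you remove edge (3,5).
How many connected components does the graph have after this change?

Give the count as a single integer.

Initial component count: 2
Remove (3,5): not a bridge. Count unchanged: 2.
  After removal, components: {0,1,2,3,4,5,7,8} {6}
New component count: 2

Answer: 2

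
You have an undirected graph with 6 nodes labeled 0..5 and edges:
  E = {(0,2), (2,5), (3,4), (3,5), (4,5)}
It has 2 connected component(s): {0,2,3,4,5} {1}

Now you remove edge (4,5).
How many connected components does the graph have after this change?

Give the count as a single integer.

Answer: 2

Derivation:
Initial component count: 2
Remove (4,5): not a bridge. Count unchanged: 2.
  After removal, components: {0,2,3,4,5} {1}
New component count: 2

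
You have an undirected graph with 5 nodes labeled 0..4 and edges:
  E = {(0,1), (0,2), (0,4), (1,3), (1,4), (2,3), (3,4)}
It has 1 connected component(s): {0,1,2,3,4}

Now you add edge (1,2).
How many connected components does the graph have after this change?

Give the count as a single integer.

Answer: 1

Derivation:
Initial component count: 1
Add (1,2): endpoints already in same component. Count unchanged: 1.
New component count: 1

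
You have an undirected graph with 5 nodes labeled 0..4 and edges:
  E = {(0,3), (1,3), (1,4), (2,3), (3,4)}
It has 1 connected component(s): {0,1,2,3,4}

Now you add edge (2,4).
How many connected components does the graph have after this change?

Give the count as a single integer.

Answer: 1

Derivation:
Initial component count: 1
Add (2,4): endpoints already in same component. Count unchanged: 1.
New component count: 1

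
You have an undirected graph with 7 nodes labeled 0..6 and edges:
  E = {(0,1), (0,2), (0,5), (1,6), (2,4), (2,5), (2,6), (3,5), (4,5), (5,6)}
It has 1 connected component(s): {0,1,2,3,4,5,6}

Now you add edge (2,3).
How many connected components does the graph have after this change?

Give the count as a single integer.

Answer: 1

Derivation:
Initial component count: 1
Add (2,3): endpoints already in same component. Count unchanged: 1.
New component count: 1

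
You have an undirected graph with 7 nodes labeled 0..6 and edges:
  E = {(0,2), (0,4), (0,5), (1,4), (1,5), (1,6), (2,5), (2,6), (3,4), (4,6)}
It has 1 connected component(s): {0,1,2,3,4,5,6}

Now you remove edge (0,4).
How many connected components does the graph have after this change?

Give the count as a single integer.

Answer: 1

Derivation:
Initial component count: 1
Remove (0,4): not a bridge. Count unchanged: 1.
  After removal, components: {0,1,2,3,4,5,6}
New component count: 1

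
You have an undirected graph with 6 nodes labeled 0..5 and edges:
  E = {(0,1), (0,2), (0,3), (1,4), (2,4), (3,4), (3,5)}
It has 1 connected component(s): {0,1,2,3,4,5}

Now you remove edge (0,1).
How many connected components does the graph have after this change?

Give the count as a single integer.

Initial component count: 1
Remove (0,1): not a bridge. Count unchanged: 1.
  After removal, components: {0,1,2,3,4,5}
New component count: 1

Answer: 1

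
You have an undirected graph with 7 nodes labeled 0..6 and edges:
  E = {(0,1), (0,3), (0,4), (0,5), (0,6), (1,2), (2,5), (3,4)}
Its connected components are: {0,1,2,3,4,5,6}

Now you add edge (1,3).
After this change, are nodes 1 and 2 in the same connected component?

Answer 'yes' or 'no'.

Initial components: {0,1,2,3,4,5,6}
Adding edge (1,3): both already in same component {0,1,2,3,4,5,6}. No change.
New components: {0,1,2,3,4,5,6}
Are 1 and 2 in the same component? yes

Answer: yes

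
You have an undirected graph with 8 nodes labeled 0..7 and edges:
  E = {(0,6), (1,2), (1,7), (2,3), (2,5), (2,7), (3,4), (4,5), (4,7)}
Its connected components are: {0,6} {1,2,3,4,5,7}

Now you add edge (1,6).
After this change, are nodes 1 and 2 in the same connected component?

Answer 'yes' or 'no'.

Initial components: {0,6} {1,2,3,4,5,7}
Adding edge (1,6): merges {1,2,3,4,5,7} and {0,6}.
New components: {0,1,2,3,4,5,6,7}
Are 1 and 2 in the same component? yes

Answer: yes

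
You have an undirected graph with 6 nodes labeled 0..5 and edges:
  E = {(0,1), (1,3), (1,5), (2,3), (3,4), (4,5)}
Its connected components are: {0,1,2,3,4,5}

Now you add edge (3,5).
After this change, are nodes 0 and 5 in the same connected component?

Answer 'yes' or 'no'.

Initial components: {0,1,2,3,4,5}
Adding edge (3,5): both already in same component {0,1,2,3,4,5}. No change.
New components: {0,1,2,3,4,5}
Are 0 and 5 in the same component? yes

Answer: yes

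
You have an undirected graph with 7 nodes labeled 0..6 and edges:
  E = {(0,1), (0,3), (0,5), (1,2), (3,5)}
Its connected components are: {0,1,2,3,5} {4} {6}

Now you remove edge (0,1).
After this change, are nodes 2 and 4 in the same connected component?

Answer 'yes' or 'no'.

Initial components: {0,1,2,3,5} {4} {6}
Removing edge (0,1): it was a bridge — component count 3 -> 4.
New components: {0,3,5} {1,2} {4} {6}
Are 2 and 4 in the same component? no

Answer: no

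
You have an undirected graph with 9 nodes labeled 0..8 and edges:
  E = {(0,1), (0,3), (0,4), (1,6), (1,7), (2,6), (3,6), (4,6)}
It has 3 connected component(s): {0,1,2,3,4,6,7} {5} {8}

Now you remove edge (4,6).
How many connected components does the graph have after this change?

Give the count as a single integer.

Initial component count: 3
Remove (4,6): not a bridge. Count unchanged: 3.
  After removal, components: {0,1,2,3,4,6,7} {5} {8}
New component count: 3

Answer: 3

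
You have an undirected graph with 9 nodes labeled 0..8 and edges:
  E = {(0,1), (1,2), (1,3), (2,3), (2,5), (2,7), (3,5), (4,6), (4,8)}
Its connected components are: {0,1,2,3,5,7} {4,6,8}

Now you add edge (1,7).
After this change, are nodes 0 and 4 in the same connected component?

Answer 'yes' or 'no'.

Initial components: {0,1,2,3,5,7} {4,6,8}
Adding edge (1,7): both already in same component {0,1,2,3,5,7}. No change.
New components: {0,1,2,3,5,7} {4,6,8}
Are 0 and 4 in the same component? no

Answer: no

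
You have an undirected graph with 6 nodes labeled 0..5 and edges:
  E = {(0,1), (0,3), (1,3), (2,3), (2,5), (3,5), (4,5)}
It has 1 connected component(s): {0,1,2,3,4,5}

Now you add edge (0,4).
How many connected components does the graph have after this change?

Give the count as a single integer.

Answer: 1

Derivation:
Initial component count: 1
Add (0,4): endpoints already in same component. Count unchanged: 1.
New component count: 1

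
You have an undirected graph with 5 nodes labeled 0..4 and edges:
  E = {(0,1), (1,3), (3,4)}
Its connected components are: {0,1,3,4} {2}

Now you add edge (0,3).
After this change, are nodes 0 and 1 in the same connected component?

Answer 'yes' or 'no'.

Answer: yes

Derivation:
Initial components: {0,1,3,4} {2}
Adding edge (0,3): both already in same component {0,1,3,4}. No change.
New components: {0,1,3,4} {2}
Are 0 and 1 in the same component? yes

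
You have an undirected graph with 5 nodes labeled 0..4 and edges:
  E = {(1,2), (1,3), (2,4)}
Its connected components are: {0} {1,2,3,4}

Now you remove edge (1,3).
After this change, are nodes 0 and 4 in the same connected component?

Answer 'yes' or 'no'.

Answer: no

Derivation:
Initial components: {0} {1,2,3,4}
Removing edge (1,3): it was a bridge — component count 2 -> 3.
New components: {0} {1,2,4} {3}
Are 0 and 4 in the same component? no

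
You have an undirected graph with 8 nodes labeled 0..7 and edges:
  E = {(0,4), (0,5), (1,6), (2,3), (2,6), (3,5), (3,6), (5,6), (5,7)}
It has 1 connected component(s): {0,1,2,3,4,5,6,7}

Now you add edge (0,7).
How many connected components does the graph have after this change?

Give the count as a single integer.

Initial component count: 1
Add (0,7): endpoints already in same component. Count unchanged: 1.
New component count: 1

Answer: 1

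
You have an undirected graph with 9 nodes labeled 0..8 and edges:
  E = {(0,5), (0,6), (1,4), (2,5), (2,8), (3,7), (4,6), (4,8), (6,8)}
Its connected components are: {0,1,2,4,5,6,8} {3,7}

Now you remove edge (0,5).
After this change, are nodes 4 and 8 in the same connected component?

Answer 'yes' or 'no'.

Initial components: {0,1,2,4,5,6,8} {3,7}
Removing edge (0,5): not a bridge — component count unchanged at 2.
New components: {0,1,2,4,5,6,8} {3,7}
Are 4 and 8 in the same component? yes

Answer: yes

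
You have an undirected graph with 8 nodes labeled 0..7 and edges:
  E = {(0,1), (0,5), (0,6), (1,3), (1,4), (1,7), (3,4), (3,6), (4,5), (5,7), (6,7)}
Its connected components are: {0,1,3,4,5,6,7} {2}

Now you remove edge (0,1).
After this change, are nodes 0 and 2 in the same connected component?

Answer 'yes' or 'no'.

Answer: no

Derivation:
Initial components: {0,1,3,4,5,6,7} {2}
Removing edge (0,1): not a bridge — component count unchanged at 2.
New components: {0,1,3,4,5,6,7} {2}
Are 0 and 2 in the same component? no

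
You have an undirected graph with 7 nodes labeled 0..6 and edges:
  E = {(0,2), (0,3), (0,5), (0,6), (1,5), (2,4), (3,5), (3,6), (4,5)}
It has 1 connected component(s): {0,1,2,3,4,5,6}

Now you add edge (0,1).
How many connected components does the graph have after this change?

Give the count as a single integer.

Answer: 1

Derivation:
Initial component count: 1
Add (0,1): endpoints already in same component. Count unchanged: 1.
New component count: 1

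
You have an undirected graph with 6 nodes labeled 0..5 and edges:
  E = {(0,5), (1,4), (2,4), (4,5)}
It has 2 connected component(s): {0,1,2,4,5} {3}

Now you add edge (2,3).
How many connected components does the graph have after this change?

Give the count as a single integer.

Initial component count: 2
Add (2,3): merges two components. Count decreases: 2 -> 1.
New component count: 1

Answer: 1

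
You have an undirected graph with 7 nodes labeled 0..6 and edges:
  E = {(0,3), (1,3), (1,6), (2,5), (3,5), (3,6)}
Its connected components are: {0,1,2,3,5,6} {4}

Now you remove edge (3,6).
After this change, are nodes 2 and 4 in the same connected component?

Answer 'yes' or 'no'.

Answer: no

Derivation:
Initial components: {0,1,2,3,5,6} {4}
Removing edge (3,6): not a bridge — component count unchanged at 2.
New components: {0,1,2,3,5,6} {4}
Are 2 and 4 in the same component? no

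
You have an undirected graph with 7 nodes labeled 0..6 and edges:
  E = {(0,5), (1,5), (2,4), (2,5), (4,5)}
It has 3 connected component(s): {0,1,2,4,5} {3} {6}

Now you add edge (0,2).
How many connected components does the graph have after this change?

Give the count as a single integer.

Answer: 3

Derivation:
Initial component count: 3
Add (0,2): endpoints already in same component. Count unchanged: 3.
New component count: 3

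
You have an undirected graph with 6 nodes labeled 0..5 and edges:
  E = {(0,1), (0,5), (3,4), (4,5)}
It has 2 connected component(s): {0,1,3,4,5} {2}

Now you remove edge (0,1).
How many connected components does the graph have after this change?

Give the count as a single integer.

Initial component count: 2
Remove (0,1): it was a bridge. Count increases: 2 -> 3.
  After removal, components: {0,3,4,5} {1} {2}
New component count: 3

Answer: 3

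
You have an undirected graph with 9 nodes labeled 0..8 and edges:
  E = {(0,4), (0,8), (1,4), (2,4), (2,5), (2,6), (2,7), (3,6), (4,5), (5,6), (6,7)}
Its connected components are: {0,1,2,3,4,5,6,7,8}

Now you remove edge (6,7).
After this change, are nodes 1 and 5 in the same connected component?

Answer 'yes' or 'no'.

Initial components: {0,1,2,3,4,5,6,7,8}
Removing edge (6,7): not a bridge — component count unchanged at 1.
New components: {0,1,2,3,4,5,6,7,8}
Are 1 and 5 in the same component? yes

Answer: yes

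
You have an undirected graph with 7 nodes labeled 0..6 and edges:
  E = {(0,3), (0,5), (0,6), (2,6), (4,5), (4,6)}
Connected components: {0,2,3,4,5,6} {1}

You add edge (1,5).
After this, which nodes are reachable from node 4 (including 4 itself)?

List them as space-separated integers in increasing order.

Answer: 0 1 2 3 4 5 6

Derivation:
Before: nodes reachable from 4: {0,2,3,4,5,6}
Adding (1,5): merges 4's component with another. Reachability grows.
After: nodes reachable from 4: {0,1,2,3,4,5,6}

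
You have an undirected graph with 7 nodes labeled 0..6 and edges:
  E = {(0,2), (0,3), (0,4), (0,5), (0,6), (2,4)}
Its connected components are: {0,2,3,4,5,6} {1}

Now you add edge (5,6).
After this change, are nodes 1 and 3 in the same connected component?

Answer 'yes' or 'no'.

Answer: no

Derivation:
Initial components: {0,2,3,4,5,6} {1}
Adding edge (5,6): both already in same component {0,2,3,4,5,6}. No change.
New components: {0,2,3,4,5,6} {1}
Are 1 and 3 in the same component? no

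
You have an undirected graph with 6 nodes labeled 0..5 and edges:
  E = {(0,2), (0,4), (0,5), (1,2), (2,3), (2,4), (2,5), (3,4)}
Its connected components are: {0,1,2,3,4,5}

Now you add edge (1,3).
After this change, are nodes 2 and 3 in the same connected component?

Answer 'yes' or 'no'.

Initial components: {0,1,2,3,4,5}
Adding edge (1,3): both already in same component {0,1,2,3,4,5}. No change.
New components: {0,1,2,3,4,5}
Are 2 and 3 in the same component? yes

Answer: yes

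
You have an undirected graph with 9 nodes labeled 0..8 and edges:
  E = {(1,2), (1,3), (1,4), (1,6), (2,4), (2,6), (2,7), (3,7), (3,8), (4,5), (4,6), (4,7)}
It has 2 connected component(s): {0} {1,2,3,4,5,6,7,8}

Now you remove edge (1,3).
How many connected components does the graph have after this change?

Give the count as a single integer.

Initial component count: 2
Remove (1,3): not a bridge. Count unchanged: 2.
  After removal, components: {0} {1,2,3,4,5,6,7,8}
New component count: 2

Answer: 2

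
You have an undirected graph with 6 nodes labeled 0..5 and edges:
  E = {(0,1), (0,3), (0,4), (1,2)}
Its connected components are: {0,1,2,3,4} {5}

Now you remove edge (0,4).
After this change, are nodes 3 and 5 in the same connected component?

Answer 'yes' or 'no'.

Initial components: {0,1,2,3,4} {5}
Removing edge (0,4): it was a bridge — component count 2 -> 3.
New components: {0,1,2,3} {4} {5}
Are 3 and 5 in the same component? no

Answer: no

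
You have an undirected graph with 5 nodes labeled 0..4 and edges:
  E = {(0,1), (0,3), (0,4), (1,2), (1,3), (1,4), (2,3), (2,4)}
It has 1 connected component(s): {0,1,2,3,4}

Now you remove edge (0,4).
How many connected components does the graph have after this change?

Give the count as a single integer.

Initial component count: 1
Remove (0,4): not a bridge. Count unchanged: 1.
  After removal, components: {0,1,2,3,4}
New component count: 1

Answer: 1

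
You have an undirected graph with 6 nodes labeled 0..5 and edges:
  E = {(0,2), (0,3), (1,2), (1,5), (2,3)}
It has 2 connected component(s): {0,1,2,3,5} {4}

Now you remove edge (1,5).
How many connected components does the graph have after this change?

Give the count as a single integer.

Initial component count: 2
Remove (1,5): it was a bridge. Count increases: 2 -> 3.
  After removal, components: {0,1,2,3} {4} {5}
New component count: 3

Answer: 3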